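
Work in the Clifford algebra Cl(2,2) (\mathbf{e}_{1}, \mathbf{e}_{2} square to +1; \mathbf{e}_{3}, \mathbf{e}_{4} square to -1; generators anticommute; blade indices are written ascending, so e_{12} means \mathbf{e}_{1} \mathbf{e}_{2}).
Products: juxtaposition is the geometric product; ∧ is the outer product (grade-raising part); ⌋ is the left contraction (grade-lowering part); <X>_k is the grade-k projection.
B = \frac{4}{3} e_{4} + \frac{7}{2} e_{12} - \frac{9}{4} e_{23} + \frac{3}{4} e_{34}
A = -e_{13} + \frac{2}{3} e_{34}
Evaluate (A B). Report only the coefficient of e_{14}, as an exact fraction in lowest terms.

step 1: -\frac{1}{2} - \frac{8}{9} e_{3} + \frac{9}{4} e_{12} + \frac{3}{4} e_{14} - \frac{7}{2} e_{23} - \frac{3}{2} e_{24} - \frac{4}{3} e_{134} + \frac{7}{3} e_{1234}
Answer: \frac{3}{4}


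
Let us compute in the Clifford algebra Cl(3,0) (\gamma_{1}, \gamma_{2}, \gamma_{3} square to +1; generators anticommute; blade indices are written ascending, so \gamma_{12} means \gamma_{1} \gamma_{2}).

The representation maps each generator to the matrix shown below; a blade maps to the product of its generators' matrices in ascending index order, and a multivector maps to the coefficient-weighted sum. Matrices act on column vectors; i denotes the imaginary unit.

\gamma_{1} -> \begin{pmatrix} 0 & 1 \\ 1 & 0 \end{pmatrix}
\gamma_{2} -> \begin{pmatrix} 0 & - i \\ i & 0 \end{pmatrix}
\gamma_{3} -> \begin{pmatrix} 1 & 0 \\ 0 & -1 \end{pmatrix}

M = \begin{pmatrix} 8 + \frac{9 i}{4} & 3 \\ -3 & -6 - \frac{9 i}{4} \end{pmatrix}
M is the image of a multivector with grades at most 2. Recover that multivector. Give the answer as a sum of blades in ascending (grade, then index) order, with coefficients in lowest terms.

Method: 1, rho(\gamma_{1}), rho(\gamma_{2}), rho(\gamma_{3}) form a trace-orthogonal basis of the 2x2 complex matrices (tr(X Y) = 2 if X = Y, else 0), so M = m0*1 + m1*rho(\gamma_{1}) + m2*rho(\gamma_{2}) + m3*rho(\gamma_{3}) with m0 = tr(M)/2 = 1, m1 = tr(M rho(\gamma_{1}))/2 = 0, m2 = tr(M rho(\gamma_{2}))/2 = 3 i, m3 = tr(M rho(\gamma_{3}))/2 = 7 + \frac{9 i}{4}.
Multiplying table entries, the bivector images are rho(\gamma_{12}) = i*rho(\gamma_{3}), rho(\gamma_{13}) = -i*rho(\gamma_{2}), rho(\gamma_{23}) = i*rho(\gamma_{1}); with real blade coefficients the real parts of m0..m3 are the coefficients of 1, \gamma_{1}, \gamma_{2}, \gamma_{3} and the imaginary parts give the bivectors (\gamma_{23}: Im m1, \gamma_{13}: -Im m2, \gamma_{12}: Im m3).
Answer: 1 + 7 \gamma_{3} + \frac{9}{4} \gamma_{12} - 3 \gamma_{13}


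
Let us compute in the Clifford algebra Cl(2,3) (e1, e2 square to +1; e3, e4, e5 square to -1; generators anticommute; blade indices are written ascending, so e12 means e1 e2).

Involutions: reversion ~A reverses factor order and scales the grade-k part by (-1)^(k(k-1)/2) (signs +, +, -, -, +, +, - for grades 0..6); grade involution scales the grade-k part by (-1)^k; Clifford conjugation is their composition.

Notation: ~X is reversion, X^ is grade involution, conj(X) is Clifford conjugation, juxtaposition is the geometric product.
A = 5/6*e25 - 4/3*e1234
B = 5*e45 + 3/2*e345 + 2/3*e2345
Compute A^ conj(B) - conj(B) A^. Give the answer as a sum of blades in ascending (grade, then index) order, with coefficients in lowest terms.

first term: 8/9*e15 - 25/6*e24 + 5/9*e34 + 2*e125 - 5/4*e234 - 20/3*e1235
second term: -8/9*e15 + 25/6*e24 + 5/9*e34 + 2*e125 + 5/4*e234 + 20/3*e1235
Answer: 16/9*e15 - 25/3*e24 - 5/2*e234 - 40/3*e1235


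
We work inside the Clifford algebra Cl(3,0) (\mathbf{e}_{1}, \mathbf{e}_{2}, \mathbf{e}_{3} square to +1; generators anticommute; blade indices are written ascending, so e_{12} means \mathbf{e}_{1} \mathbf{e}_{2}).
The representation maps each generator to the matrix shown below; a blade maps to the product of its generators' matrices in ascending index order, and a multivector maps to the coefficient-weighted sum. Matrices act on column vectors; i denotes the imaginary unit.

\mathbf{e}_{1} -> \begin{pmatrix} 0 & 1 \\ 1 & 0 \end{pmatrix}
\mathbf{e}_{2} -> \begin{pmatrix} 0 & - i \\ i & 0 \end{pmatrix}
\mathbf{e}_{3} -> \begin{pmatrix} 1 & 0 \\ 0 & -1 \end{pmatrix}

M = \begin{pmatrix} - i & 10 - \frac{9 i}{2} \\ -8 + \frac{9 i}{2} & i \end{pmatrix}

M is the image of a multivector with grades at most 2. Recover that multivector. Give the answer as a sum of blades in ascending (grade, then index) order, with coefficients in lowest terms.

Method: 1, rho(e_{1}), rho(e_{2}), rho(e_{3}) form a trace-orthogonal basis of the 2x2 complex matrices (tr(X Y) = 2 if X = Y, else 0), so M = m0*1 + m1*rho(e_{1}) + m2*rho(e_{2}) + m3*rho(e_{3}) with m0 = tr(M)/2 = 0, m1 = tr(M rho(e_{1}))/2 = 1, m2 = tr(M rho(e_{2}))/2 = \frac{9}{2} + 9 i, m3 = tr(M rho(e_{3}))/2 = - i.
Multiplying table entries, the bivector images are rho(e_{12}) = i*rho(e_{3}), rho(e_{13}) = -i*rho(e_{2}), rho(e_{23}) = i*rho(e_{1}); with real blade coefficients the real parts of m0..m3 are the coefficients of 1, e_{1}, e_{2}, e_{3} and the imaginary parts give the bivectors (e_{23}: Im m1, e_{13}: -Im m2, e_{12}: Im m3).
Answer: e_{1} + \frac{9}{2} e_{2} - e_{12} - 9 e_{13}


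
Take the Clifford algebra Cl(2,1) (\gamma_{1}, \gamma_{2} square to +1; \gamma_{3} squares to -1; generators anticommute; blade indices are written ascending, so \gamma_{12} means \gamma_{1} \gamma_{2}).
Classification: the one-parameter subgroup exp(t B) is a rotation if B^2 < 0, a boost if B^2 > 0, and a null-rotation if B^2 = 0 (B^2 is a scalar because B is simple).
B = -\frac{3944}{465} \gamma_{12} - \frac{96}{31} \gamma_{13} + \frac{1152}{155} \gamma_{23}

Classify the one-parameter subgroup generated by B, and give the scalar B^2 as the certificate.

B^2 term by term: the squares give (-\frac{3944}{465})^2*(\gamma_{12})^2 + (-\frac{96}{31})^2*(\gamma_{13})^2 + (\frac{1152}{155})^2*(\gamma_{23})^2 = \frac{15555136}{216225}*(-1) + \frac{9216}{961}*(+1) + \frac{1327104}{24025}*(+1) = -\frac{64}{9} (each basis 2-blade squares to minus the product of its generators' squares); cross terms between blades sharing an index anticommute and cancel. So B^2 = -\frac{64}{9}.
Answer: rotation, certificate B^2 = -\frac{64}{9}. One invariant decides it: the square -\frac{64}{9} survives every conjugation, and its sign is exactly the classification.


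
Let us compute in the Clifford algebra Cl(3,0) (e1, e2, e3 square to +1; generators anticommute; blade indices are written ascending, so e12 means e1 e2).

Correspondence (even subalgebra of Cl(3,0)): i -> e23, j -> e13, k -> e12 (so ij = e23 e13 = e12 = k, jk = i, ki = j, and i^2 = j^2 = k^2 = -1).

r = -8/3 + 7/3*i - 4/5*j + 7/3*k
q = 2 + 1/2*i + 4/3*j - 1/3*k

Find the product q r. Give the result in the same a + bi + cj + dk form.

In blades: q = 2 - 1/3*e12 + 4/3*e13 + 1/2*e23, r = -8/3 + 7/3*e12 - 4/5*e13 + 7/3*e23.
Distribute q over r term by term (generator squares from the signature, products reordered to ascending indices): (2)*r = -16/3 + 14/3*e12 - 8/5*e13 + 14/3*e23; (-1/3*e12)*r = 7/9 + 8/9*e12 - 7/9*e13 - 4/15*e23; (4/3*e13)*r = 16/15 - 28/9*e12 - 32/9*e13 + 28/9*e23; (1/2*e23)*r = -7/6 - 2/5*e12 - 7/6*e13 - 4/3*e23.
Sum: -419/90 + 92/45*e12 - 71/10*e13 + 278/45*e23; translating back through the correspondence:
Answer: -419/90 + 278/45*i - 71/10*j + 92/45*k


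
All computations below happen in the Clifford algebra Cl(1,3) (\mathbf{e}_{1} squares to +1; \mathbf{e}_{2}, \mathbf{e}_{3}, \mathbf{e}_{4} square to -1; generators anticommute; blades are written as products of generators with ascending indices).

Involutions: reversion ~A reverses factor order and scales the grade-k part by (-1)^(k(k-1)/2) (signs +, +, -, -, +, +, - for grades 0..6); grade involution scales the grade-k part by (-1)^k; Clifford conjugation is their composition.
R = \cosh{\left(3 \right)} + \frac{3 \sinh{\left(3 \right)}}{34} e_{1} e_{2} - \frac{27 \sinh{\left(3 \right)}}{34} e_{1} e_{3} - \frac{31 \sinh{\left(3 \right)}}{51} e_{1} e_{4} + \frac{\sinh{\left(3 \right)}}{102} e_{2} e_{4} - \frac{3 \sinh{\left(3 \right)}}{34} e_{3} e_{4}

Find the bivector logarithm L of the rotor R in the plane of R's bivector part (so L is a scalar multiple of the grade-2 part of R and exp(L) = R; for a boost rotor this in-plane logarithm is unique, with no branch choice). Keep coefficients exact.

The scalar part of R is \cosh{\left(3 \right)}, so cosh pins the rapidity up to sign — the sign comes from the bivector part; dividing that part by sinh of the rapidity yields the plane, and the in-plane L = rapidity * plane is unique because the two sign choices cancel.
Concretely: cosh(rapidity) = \cosh{\left(3 \right)} gives rapidity = ±3, and since rapidity/sinh(rapidity) is even the sign is immaterial: L = (rapidity/sinh(rapidity)) * <R>_2 = (\frac{3}{\sinh{\left(3 \right)}}) * <R>_2.
Answer: \frac{9}{34} e_{1} e_{2} - \frac{81}{34} e_{1} e_{3} - \frac{31}{17} e_{1} e_{4} + \frac{1}{34} e_{2} e_{4} - \frac{9}{34} e_{3} e_{4}


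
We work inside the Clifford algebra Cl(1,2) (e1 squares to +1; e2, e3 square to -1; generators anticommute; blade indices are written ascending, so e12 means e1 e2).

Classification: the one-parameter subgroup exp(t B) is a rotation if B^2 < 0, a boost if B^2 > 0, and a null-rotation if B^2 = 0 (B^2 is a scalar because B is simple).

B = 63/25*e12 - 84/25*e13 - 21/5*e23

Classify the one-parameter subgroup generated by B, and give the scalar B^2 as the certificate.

B^2 term by term: the squares give (63/25)^2*(e12)^2 + (-84/25)^2*(e13)^2 + (-21/5)^2*(e23)^2 = 3969/625*(+1) + 7056/625*(+1) + 441/25*(-1) = 0 (each basis 2-blade squares to minus the product of its generators' squares); cross terms between blades sharing an index anticommute and cancel. So B^2 = 0.
Answer: null-rotation, certificate B^2 = 0. One invariant decides it: the square 0 survives every conjugation, and its sign is exactly the classification.


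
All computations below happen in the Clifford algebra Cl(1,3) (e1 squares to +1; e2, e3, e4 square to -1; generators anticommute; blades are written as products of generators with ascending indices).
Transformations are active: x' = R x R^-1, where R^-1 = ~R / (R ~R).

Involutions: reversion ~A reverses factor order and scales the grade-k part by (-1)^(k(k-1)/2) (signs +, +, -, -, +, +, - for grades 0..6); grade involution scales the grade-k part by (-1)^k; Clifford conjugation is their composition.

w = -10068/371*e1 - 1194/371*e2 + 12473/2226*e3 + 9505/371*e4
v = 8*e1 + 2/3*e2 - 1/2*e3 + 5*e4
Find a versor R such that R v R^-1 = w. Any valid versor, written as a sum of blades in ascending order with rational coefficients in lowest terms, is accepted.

R = v + w = -7100/371*e1 - 2840/1113*e2 + 5680/1113*e3 + 11360/371*e4 works: the equal norms (1379/36) guarantee its sandwich swaps v into w.
Answer: -7100/371*e1 - 2840/1113*e2 + 5680/1113*e3 + 11360/371*e4


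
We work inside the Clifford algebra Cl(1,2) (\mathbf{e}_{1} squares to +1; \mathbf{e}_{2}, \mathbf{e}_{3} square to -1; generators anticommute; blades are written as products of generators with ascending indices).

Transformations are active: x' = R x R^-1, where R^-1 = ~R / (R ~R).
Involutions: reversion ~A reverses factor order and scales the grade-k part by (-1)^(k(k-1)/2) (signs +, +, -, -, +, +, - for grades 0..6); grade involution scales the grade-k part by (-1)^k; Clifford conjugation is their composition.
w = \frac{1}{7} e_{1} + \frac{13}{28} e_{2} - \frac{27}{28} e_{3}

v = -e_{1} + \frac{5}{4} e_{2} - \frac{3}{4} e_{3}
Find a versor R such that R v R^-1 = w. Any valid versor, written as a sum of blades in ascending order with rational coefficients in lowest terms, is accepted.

R = v + w = -\frac{6}{7} e_{1} + \frac{12}{7} e_{2} - \frac{12}{7} e_{3} works: the equal norms (-\frac{9}{8}) guarantee its sandwich swaps v into w.
Answer: -\frac{6}{7} e_{1} + \frac{12}{7} e_{2} - \frac{12}{7} e_{3}


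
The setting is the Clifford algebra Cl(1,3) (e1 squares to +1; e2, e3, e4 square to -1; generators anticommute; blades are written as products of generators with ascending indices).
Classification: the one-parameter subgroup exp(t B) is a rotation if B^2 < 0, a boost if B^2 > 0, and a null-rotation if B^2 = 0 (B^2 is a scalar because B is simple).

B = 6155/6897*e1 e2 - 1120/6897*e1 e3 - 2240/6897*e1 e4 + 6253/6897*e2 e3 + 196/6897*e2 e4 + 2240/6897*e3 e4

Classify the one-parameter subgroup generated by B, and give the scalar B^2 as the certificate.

B^2 term by term: the squares give (6155/6897)^2*(e1 e2)^2 + (-1120/6897)^2*(e1 e3)^2 + (-2240/6897)^2*(e1 e4)^2 + (6253/6897)^2*(e2 e3)^2 + (196/6897)^2*(e2 e4)^2 + (2240/6897)^2*(e3 e4)^2 = 37884025/47568609*(+1) + 1254400/47568609*(+1) + 5017600/47568609*(+1) + 39100009/47568609*(-1) + 38416/47568609*(-1) + 5017600/47568609*(-1) = 0 (each basis 2-blade squares to minus the product of its generators' squares); cross terms between blades sharing an index anticommute and cancel; the commuting (index-disjoint) pairs give grade-4 terms 2*c*c'*(blade product), which cancel blade by blade — e1 e2 e3 e4: 27574400/47568609 + 439040/47568609 - 28013440/47568609 = 0 — confirming B is simple. So B^2 = 0.
Answer: null-rotation, certificate B^2 = 0. The class reads off the invariant scalar 0 directly.


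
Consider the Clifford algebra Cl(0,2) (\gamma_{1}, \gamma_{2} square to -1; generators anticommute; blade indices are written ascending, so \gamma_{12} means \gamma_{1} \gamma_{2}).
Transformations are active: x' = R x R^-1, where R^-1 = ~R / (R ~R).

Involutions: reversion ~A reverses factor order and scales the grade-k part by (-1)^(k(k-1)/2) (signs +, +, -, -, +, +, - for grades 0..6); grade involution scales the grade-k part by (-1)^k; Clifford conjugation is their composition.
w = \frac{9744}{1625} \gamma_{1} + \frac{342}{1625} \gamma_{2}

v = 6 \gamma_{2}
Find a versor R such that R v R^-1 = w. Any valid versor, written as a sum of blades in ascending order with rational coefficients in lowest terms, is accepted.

The midline construction: v and w both square to -36, so reflecting in their sum \frac{9744}{1625} \gamma_{1} + \frac{10092}{1625} \gamma_{2} exchanges them.
Answer: \frac{9744}{1625} \gamma_{1} + \frac{10092}{1625} \gamma_{2}


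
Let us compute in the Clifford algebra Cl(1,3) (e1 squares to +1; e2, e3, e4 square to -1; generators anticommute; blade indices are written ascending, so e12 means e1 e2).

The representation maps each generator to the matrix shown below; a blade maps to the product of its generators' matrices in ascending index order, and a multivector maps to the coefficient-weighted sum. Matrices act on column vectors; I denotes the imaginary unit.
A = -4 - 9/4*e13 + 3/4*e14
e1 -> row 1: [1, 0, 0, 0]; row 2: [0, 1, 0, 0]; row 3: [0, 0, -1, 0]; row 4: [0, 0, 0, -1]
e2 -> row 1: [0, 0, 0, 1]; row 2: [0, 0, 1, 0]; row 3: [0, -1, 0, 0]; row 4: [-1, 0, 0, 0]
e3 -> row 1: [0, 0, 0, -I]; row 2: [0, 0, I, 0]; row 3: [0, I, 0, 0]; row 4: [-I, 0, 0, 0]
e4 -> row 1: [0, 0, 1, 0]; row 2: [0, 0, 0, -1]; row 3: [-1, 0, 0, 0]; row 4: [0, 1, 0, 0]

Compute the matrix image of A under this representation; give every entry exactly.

Bivector images (products of the table entries): rho(e13) = rho(e1)rho(e3) = row 1: [0, 0, 0, -I]; row 2: [0, 0, I, 0]; row 3: [0, -I, 0, 0]; row 4: [I, 0, 0, 0]; rho(e14) = rho(e1)rho(e4) = row 1: [0, 0, 1, 0]; row 2: [0, 0, 0, -1]; row 3: [1, 0, 0, 0]; row 4: [0, -1, 0, 0].
M = (-4)*1 + (-9/4)*rho(e13) + (3/4)*rho(e14), summed entrywise (1 is the identity matrix):
Answer: row 1: [-4, 0, 3/4, 9*I/4]; row 2: [0, -4, -9*I/4, -3/4]; row 3: [3/4, 9*I/4, -4, 0]; row 4: [-9*I/4, -3/4, 0, -4]


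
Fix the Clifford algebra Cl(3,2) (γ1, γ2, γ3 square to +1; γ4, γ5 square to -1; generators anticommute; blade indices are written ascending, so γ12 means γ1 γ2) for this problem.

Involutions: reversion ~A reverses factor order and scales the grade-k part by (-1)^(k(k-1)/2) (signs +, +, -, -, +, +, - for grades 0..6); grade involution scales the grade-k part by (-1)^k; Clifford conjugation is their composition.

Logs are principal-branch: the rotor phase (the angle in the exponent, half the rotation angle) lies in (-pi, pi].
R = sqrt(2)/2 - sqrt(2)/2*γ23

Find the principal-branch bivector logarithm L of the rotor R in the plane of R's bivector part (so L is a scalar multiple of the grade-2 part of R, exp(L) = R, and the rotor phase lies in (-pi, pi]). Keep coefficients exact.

The scalar part of R is sqrt(2)/2, and that scalar determines the rotor phase on the principal branch; recovering the unit plane as bivector-part over sine of the phase gives L = phase * plane.
Concretely: cos(phase) = sqrt(2)/2 gives phase = ±pi/4, and since phase/sin(phase) is even the sign is immaterial: L = (phase/sin(phase)) * <R>_2 = (sqrt(2)*pi/4) * <R>_2.
Answer: -pi/4*γ23


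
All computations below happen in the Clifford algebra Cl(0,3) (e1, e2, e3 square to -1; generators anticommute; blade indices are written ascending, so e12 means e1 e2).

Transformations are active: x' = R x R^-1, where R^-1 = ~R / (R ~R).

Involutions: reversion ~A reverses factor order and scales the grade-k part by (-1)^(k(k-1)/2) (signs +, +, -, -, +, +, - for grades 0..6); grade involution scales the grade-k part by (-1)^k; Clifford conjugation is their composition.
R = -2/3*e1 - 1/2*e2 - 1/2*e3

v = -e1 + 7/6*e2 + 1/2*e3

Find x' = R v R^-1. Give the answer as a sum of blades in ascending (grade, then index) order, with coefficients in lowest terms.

~R = -2/3*e1 - 1/2*e2 - 1/2*e3, and R ~R = -17/18, so R^-1 = ~R / (-17/18).
R v = 1/6 - 23/18*e12 - 5/6*e13 + 1/3*e23
Answer: 21/17*e1 - 101/102*e2 - 11/34*e3


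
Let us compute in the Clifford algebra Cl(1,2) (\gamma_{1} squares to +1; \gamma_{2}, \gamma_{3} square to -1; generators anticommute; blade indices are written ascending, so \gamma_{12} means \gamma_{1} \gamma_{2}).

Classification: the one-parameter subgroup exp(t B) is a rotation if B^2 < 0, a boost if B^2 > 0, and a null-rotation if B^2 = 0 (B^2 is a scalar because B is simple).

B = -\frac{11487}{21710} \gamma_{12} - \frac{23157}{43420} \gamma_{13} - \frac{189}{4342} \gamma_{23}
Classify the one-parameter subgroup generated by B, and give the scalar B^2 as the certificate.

B^2 term by term: the squares give (-\frac{11487}{21710})^2*(\gamma_{12})^2 + (-\frac{23157}{43420})^2*(\gamma_{13})^2 + (-\frac{189}{4342})^2*(\gamma_{23})^2 = \frac{131951169}{471324100}*(+1) + \frac{536246649}{1885296400}*(+1) + \frac{35721}{18852964}*(-1) = \frac{9}{16} (each basis 2-blade squares to minus the product of its generators' squares); cross terms between blades sharing an index anticommute and cancel. So B^2 = \frac{9}{16}.
Answer: boost, certificate B^2 = \frac{9}{16}. Key observation: B^2 = \frac{9}{16} is a conjugation invariant, so its sign decides the class regardless of the surface form of B.


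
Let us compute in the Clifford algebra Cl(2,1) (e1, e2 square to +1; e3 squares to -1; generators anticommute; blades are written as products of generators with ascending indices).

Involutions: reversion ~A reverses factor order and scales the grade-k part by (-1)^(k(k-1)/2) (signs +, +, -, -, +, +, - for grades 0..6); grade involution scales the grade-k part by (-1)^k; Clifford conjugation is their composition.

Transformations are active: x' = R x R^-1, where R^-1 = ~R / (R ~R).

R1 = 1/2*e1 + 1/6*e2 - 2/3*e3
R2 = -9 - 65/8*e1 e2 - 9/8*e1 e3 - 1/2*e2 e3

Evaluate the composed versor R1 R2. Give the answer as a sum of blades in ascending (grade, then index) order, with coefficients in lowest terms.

Distribute over the terms of R1 (each basis-blade product reordered to ascending indices, repeated generators contracted through their squares):
(1/2*e1) R2 = -9/2*e1 - 65/16*e2 - 9/16*e3 - 1/4*e1 e2 e3
(1/6*e2) R2 = 65/48*e1 - 3/2*e2 - 1/12*e3 + 3/16*e1 e2 e3
(-2/3*e3) R2 = 3/4*e1 + 1/3*e2 + 6*e3 + 65/12*e1 e2 e3
Summing the partial products and collecting blades:
Answer: -115/48*e1 - 251/48*e2 + 257/48*e3 + 257/48*e1 e2 e3


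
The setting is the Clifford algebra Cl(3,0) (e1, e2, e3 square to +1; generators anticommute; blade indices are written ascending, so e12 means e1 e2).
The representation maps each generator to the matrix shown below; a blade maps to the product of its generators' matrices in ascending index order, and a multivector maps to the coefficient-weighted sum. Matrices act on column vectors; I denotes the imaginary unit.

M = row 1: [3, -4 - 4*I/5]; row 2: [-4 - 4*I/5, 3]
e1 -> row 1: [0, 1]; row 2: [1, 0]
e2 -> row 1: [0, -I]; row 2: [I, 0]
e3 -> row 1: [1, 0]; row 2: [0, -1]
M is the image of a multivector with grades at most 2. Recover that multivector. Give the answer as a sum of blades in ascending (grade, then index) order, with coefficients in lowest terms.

Method: 1, rho(e1), rho(e2), rho(e3) form a trace-orthogonal basis of the 2x2 complex matrices (tr(X Y) = 2 if X = Y, else 0), so M = m0*1 + m1*rho(e1) + m2*rho(e2) + m3*rho(e3) with m0 = tr(M)/2 = 3, m1 = tr(M rho(e1))/2 = -4 - 4*I/5, m2 = tr(M rho(e2))/2 = 0, m3 = tr(M rho(e3))/2 = 0.
Multiplying table entries, the bivector images are rho(e12) = I*rho(e3), rho(e13) = -I*rho(e2), rho(e23) = I*rho(e1); with real blade coefficients the real parts of m0..m3 are the coefficients of 1, e1, e2, e3 and the imaginary parts give the bivectors (e23: Im m1, e13: -Im m2, e12: Im m3).
Answer: 3 - 4*e1 - 4/5*e23


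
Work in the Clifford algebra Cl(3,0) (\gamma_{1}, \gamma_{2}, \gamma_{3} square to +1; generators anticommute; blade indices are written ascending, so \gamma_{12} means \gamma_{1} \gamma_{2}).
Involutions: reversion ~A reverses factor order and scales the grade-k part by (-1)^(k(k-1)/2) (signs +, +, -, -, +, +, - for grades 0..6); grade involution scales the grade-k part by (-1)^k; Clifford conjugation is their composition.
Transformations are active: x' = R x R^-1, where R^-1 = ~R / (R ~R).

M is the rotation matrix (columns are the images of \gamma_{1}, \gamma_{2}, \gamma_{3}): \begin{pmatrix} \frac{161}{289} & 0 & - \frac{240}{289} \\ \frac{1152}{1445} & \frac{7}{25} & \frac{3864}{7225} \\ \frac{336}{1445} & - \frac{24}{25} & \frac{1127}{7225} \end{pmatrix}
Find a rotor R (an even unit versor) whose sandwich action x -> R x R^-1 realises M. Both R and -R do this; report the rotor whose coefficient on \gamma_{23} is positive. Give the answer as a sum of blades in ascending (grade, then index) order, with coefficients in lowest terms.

Method: write R = a + b12*\gamma_{12} + b13*\gamma_{13} + b23*\gamma_{23} with a^2 + b12^2 + b13^2 + b23^2 = 1 (so R^-1 = ~R). Expanding the columns R e_j ~R gives tr M = 4a^2 - 1 and, from the antisymmetric part, M21 - M12 = -4a*b12, M13 - M31 = 4a*b13, M32 - M23 = -4a*b23.
Here tr M = \frac{287}{289}, so a^2 = (1 + tr M)/4 = \frac{144}{289} and a = ±\frac{12}{17}. Taking a = \frac{12}{17}: M21 - M12 = \frac{1152}{1445}, M13 - M31 = -\frac{1536}{1445}, M32 - M23 = -\frac{432}{289}, giving b12 = -\frac{24}{85}, b13 = -\frac{32}{85}, b23 = \frac{9}{17}, i.e. R = \frac{12}{17} - \frac{24}{85} \gamma_{12} - \frac{32}{85} \gamma_{13} + \frac{9}{17} \gamma_{23}.
Its \gamma_{23} coefficient is already positive.
Answer: \frac{12}{17} - \frac{24}{85} \gamma_{12} - \frac{32}{85} \gamma_{13} + \frac{9}{17} \gamma_{23}. Why the constraint matters: R and -R act identically through the sandwich — M has trace \frac{287}{289} either way — so only the sign condition on \gamma_{23} picks one of the two preimages.


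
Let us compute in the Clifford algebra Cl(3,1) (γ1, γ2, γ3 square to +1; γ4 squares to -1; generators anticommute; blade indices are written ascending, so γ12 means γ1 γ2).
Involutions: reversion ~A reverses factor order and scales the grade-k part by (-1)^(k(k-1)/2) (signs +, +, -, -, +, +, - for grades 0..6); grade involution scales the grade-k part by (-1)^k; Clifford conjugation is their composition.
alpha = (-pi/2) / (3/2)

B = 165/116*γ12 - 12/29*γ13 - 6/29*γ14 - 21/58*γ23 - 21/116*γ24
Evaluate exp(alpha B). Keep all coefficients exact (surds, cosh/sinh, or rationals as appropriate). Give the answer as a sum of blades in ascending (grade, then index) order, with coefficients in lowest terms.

B^2 term by term: the squares give (165/116)^2*(γ12)^2 + (-12/29)^2*(γ13)^2 + (-6/29)^2*(γ14)^2 + (-21/58)^2*(γ23)^2 + (-21/116)^2*(γ24)^2 = 27225/13456*(-1) + 144/841*(-1) + 36/841*(+1) + 441/3364*(-1) + 441/13456*(+1) = -9/4 (each basis 2-blade squares to minus the product of its generators' squares); cross terms between blades sharing an index anticommute and cancel; the commuting (index-disjoint) pairs give grade-4 terms 2*c*c'*(blade product), which cancel blade by blade — γ1234: -126/841 + 126/841 = 0 — confirming B is simple. So B^2 = -9/4.
B^2 = -9/4 — the negative square puts this in the circular regime; l = 3/2, alpha*l = -pi/2, so exp(alpha B) = cos(-pi/2) + (sin(-pi/2)/(3/2))*B = 0 + (-2/3)*B.
Answer: -55/58*γ12 + 8/29*γ13 + 4/29*γ14 + 7/29*γ23 + 7/58*γ24


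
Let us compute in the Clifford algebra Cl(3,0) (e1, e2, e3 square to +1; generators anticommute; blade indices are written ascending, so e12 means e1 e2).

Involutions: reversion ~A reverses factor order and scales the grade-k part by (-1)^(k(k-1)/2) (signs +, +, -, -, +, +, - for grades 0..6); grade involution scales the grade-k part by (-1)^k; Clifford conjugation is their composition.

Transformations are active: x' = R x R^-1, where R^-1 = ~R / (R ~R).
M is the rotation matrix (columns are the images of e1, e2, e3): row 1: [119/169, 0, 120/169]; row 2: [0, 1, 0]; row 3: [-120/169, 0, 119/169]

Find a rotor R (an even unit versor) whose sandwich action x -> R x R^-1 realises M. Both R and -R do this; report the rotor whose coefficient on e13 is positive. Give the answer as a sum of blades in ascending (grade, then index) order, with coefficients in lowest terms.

Method: write R = a + b12*e12 + b13*e13 + b23*e23 with a^2 + b12^2 + b13^2 + b23^2 = 1 (so R^-1 = ~R). Expanding the columns R e_j ~R gives tr M = 4a^2 - 1 and, from the antisymmetric part, M21 - M12 = -4a*b12, M13 - M31 = 4a*b13, M32 - M23 = -4a*b23.
Here tr M = 407/169, so a^2 = (1 + tr M)/4 = 144/169 and a = ±12/13. Taking a = 12/13: M21 - M12 = 0, M13 - M31 = 240/169, M32 - M23 = 0, giving b12 = 0, b13 = 5/13, b23 = 0, i.e. R = 12/13 + 5/13*e13.
Its e13 coefficient is already positive.
Answer: 12/13 + 5/13*e13. Sheet selection: the two-to-one cover makes ±R indistinguishable at the matrix level (trace 407/169), so uniqueness comes from the required sign on e13.


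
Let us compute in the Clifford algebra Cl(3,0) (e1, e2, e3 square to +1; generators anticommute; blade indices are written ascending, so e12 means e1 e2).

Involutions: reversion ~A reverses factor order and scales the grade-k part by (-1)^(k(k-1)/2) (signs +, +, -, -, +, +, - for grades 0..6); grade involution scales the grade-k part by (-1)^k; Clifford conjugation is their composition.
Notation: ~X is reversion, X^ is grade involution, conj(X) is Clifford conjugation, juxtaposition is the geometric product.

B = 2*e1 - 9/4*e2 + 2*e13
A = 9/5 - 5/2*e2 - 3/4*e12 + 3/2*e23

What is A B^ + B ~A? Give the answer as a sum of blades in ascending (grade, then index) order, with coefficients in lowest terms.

first term: -45/8 - 423/80*e1 + 51/20*e2 - 27/8*e3 - 2*e12 + 18/5*e13 + 3/2*e23 + 2*e123
second term: 45/8 + 423/80*e1 - 51/20*e2 + 27/8*e3 - 2*e12 + 18/5*e13 + 3/2*e23 + 2*e123
Answer: -4*e12 + 36/5*e13 + 3*e23 + 4*e123


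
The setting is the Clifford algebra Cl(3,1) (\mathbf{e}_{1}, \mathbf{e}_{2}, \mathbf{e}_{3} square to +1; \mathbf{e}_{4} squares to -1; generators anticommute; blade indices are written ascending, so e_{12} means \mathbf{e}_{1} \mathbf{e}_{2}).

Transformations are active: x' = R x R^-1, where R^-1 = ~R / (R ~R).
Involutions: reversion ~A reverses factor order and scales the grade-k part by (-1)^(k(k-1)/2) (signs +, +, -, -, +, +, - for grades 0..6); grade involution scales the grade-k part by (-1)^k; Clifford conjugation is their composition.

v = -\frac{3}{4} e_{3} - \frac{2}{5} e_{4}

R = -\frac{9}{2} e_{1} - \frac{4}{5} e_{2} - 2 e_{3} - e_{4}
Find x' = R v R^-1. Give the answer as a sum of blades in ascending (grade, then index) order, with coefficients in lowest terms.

~R = -\frac{9}{2} e_{1} - \frac{4}{5} e_{2} - 2 e_{3} - e_{4}, and R ~R = \frac{2389}{100}, so R^-1 = ~R / (\frac{2389}{100}).
R v = \frac{11}{10} + \frac{27}{8} e_{13} + \frac{9}{5} e_{14} + \frac{3}{5} e_{23} + \frac{8}{25} e_{24} + \frac{1}{20} e_{34}
Answer: -\frac{990}{2389} e_{1} - \frac{176}{2389} e_{2} + \frac{5407}{9556} e_{3} + \frac{3678}{11945} e_{4}


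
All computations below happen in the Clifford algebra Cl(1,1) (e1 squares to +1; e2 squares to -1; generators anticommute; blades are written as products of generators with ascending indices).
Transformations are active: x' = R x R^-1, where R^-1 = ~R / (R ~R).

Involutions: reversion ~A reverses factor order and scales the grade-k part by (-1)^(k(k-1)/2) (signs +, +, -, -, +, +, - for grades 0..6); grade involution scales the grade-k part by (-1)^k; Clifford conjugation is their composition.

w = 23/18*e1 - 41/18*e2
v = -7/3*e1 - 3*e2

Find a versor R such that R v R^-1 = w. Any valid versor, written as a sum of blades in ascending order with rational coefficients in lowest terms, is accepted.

R = v + w = -19/18*e1 - 95/18*e2 works: the equal norms (-32/9) guarantee its sandwich swaps v into w.
Answer: -19/18*e1 - 95/18*e2


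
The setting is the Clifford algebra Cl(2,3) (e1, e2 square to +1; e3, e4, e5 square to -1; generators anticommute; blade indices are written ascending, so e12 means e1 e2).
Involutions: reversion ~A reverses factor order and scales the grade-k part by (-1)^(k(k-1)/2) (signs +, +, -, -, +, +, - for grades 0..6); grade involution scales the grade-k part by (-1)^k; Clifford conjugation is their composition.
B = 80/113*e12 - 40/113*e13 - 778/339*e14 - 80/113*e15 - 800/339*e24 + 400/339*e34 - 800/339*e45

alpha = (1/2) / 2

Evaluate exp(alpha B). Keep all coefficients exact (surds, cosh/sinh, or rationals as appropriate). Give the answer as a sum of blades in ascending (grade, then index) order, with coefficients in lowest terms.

B^2 term by term: the squares give (80/113)^2*(e12)^2 + (-40/113)^2*(e13)^2 + (-778/339)^2*(e14)^2 + (-80/113)^2*(e15)^2 + (-800/339)^2*(e24)^2 + (400/339)^2*(e34)^2 + (-800/339)^2*(e45)^2 = 6400/12769*(-1) + 1600/12769*(+1) + 605284/114921*(+1) + 6400/12769*(+1) + 640000/114921*(+1) + 160000/114921*(-1) + 640000/114921*(-1) = 4 (each basis 2-blade squares to minus the product of its generators' squares); cross terms between blades sharing an index anticommute and cancel; the commuting (index-disjoint) pairs give grade-4 terms 2*c*c'*(blade product), which cancel blade by blade — e1234: 64000/38307 - 64000/38307 = 0; e1245: -128000/38307 + 128000/38307 = 0; e1345: 64000/38307 - 64000/38307 = 0 — confirming B is simple. So B^2 = 4.
B^2 = 4 — hyperbolic case — the even/odd split gives cosh and sinh: l = 2, alpha*l = 1/2, so exp(alpha B) = cosh(1/2) + (sinh(1/2)/2)*B = cosh(1/2) + (sinh(1/2)/2)*B.
Answer: cosh(1/2) + 40*sinh(1/2)/113*e12 - 20*sinh(1/2)/113*e13 - 389*sinh(1/2)/339*e14 - 40*sinh(1/2)/113*e15 - 400*sinh(1/2)/339*e24 + 200*sinh(1/2)/339*e34 - 400*sinh(1/2)/339*e45


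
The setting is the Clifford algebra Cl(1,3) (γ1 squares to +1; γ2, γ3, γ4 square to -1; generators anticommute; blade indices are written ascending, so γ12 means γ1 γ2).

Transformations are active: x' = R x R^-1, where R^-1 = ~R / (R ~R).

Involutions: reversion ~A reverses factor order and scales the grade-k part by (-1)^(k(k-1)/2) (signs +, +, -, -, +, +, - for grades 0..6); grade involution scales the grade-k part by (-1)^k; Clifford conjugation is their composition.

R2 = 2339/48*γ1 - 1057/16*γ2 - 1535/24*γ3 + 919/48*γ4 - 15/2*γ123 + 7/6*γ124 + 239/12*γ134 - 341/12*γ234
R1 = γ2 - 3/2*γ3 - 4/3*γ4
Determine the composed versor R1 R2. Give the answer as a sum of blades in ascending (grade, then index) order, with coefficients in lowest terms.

Distribute over the terms of R1 (each basis-blade product reordered to ascending indices, repeated generators contracted through their squares):
(γ2) R2 = 1057/16 - 2339/48*γ12 - 15/2*γ13 + 7/6*γ14 - 1535/24*γ23 + 919/48*γ24 + 341/12*γ34 - 239/12*γ1234
(-3/2*γ3) R2 = -1535/16 - 45/4*γ12 + 2339/32*γ13 - 239/8*γ14 - 3171/32*γ23 + 341/8*γ24 - 919/32*γ34 - 7/4*γ1234
(-4/3*γ4) R2 = 919/36 + 14/9*γ12 + 239/9*γ13 + 2339/36*γ14 - 341/9*γ23 - 1057/12*γ24 - 1535/18*γ34 - 10*γ1234
Summing the partial products and collecting blades:
Answer: -313/72 - 8413/144*γ12 + 26539/288*γ13 + 2611/72*γ14 - 57871/288*γ23 - 421/16*γ24 - 24647/288*γ34 - 95/3*γ1234


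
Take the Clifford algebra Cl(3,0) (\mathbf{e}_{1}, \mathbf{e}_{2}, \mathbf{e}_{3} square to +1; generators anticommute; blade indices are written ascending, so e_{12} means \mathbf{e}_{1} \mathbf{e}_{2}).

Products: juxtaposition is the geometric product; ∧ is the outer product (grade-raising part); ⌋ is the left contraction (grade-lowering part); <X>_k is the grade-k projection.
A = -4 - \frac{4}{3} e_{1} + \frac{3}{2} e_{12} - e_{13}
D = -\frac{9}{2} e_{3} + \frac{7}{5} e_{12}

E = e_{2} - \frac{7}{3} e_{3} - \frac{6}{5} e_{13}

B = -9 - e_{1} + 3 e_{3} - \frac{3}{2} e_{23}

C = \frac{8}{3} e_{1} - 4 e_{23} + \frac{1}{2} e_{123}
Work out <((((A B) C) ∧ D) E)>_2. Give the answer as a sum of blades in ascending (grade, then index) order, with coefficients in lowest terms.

step 1: \frac{112}{3} + 13 e_{1} + \frac{3}{2} e_{2} - 13 e_{3} - 15 e_{12} + \frac{11}{4} e_{13} + 6 e_{23} + \frac{13}{2} e_{123}
step 2: \frac{665}{12} + \frac{1103}{9} e_{1} - \frac{85}{8} e_{2} - \frac{35}{6} e_{3} + \frac{1}{2} e_{12} + \frac{1127}{12} e_{13} - \frac{251}{2} e_{23} - \frac{52}{3} e_{123}
step 3: -\frac{1995}{8} e_{3} + \frac{931}{12} e_{12} - \frac{1103}{2} e_{13} + \frac{765}{16} e_{23} - \frac{125}{12} e_{123}
step 4: -\frac{3197}{40} + \frac{6391}{6} e_{1} - \frac{1585}{16} e_{2} - \frac{765}{16} e_{3} - \frac{2381}{72} e_{12} + \frac{125}{12} e_{13} + \frac{13699}{40} e_{23} + \frac{13337}{36} e_{123}
step 5: -\frac{2381}{72} e_{12} + \frac{125}{12} e_{13} + \frac{13699}{40} e_{23}
Answer: -\frac{2381}{72} e_{12} + \frac{125}{12} e_{13} + \frac{13699}{40} e_{23}


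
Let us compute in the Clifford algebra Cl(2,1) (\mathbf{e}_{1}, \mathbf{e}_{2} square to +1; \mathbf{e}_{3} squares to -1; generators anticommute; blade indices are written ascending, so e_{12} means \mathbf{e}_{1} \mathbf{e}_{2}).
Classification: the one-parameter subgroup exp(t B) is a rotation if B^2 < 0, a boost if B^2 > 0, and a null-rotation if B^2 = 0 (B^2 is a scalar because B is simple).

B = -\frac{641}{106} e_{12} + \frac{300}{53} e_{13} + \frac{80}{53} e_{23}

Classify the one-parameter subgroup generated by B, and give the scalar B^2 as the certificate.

B^2 term by term: the squares give (-\frac{641}{106})^2*(e_{12})^2 + (\frac{300}{53})^2*(e_{13})^2 + (\frac{80}{53})^2*(e_{23})^2 = \frac{410881}{11236}*(-1) + \frac{90000}{2809}*(+1) + \frac{6400}{2809}*(+1) = -\frac{9}{4} (each basis 2-blade squares to minus the product of its generators' squares); cross terms between blades sharing an index anticommute and cancel. So B^2 = -\frac{9}{4}.
Answer: rotation, certificate B^2 = -\frac{9}{4}. Because -\frac{9}{4} is invariant under every versor sandwich, the classification follows from its sign alone.


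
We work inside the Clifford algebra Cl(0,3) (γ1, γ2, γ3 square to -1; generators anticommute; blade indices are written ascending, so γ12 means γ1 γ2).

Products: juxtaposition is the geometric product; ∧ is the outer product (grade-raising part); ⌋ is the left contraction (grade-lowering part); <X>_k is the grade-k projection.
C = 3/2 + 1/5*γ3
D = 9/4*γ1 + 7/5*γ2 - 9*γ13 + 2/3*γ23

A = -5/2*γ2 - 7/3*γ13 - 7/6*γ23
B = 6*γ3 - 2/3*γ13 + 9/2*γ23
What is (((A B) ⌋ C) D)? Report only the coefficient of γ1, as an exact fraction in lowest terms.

step 1: 133/36 + 14*γ1 + 7*γ2 + 45/4*γ3 - 203/18*γ12 - 15*γ23 - 5/3*γ123
step 2: 79/24 + 133/180*γ3
step 3: 121/160*γ1 + 5509/1080*γ2 - 2503/80*γ13 + 29/25*γ23
Answer: 121/160


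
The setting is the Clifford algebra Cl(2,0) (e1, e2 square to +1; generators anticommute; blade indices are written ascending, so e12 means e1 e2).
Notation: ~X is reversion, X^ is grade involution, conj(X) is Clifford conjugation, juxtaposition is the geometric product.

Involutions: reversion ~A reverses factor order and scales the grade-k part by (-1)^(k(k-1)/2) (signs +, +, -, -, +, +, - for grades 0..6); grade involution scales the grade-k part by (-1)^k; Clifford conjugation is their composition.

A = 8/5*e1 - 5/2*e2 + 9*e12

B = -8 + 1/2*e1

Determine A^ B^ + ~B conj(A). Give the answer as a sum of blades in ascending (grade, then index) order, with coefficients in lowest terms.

first term: 4/5 + 64/5*e1 - 31/2*e2 - 283/4*e12
second term: -4/5 + 64/5*e1 - 49/2*e2 + 293/4*e12
Answer: 128/5*e1 - 40*e2 + 5/2*e12


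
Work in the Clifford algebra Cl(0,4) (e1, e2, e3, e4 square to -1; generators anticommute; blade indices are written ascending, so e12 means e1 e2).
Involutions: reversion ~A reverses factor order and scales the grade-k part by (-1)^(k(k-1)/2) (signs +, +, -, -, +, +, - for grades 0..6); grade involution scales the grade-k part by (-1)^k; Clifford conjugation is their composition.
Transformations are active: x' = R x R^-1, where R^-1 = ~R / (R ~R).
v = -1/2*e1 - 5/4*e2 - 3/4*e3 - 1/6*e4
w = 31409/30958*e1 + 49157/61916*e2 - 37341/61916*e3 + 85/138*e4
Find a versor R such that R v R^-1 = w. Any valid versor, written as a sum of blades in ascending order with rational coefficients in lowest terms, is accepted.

Since q(v) = q(w) = -173/72, the sum R = v + w = 7965/15479*e1 - 14119/30958*e2 - 41889/30958*e3 + 31/69*e4 does the job whenever invertible.
Answer: 7965/15479*e1 - 14119/30958*e2 - 41889/30958*e3 + 31/69*e4


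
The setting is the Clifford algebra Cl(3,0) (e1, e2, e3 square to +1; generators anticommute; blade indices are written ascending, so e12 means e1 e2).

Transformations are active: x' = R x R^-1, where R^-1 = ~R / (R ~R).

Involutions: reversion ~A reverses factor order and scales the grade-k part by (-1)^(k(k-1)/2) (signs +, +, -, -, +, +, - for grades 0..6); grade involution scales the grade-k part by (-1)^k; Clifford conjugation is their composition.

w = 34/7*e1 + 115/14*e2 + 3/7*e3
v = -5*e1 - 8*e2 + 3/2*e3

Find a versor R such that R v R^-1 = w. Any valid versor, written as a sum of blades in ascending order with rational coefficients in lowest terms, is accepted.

The midline construction: v and w both square to 365/4, so reflecting in their sum -1/7*e1 + 3/14*e2 + 27/14*e3 exchanges them.
Answer: -1/7*e1 + 3/14*e2 + 27/14*e3


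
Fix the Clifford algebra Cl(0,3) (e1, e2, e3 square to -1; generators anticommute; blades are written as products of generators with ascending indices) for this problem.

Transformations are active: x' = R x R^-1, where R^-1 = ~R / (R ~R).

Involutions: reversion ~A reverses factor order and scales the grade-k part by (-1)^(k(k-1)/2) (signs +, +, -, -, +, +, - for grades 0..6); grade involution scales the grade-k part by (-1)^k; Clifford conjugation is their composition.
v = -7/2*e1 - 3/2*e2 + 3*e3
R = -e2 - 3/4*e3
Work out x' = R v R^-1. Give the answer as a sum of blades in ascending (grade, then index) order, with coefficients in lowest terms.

~R = -e2 - 3/4*e3, and R ~R = -25/16, so R^-1 = ~R / (-25/16).
R v = 3/4 - 7/2*e1 e2 - 21/8*e1 e3 - 33/8*e2 e3
Answer: 7/2*e1 + 123/50*e2 - 57/25*e3


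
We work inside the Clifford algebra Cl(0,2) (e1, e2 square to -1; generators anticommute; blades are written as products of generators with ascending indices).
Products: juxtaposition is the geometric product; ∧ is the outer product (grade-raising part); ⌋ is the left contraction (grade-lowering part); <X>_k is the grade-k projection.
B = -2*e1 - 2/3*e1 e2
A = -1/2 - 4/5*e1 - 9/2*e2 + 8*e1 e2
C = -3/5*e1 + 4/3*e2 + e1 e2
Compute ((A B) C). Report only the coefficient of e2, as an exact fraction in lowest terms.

step 1: 56/15 + 4*e1 - 248/15*e2 - 26/3*e1 e2
step 2: 298/9 - 1624/225*e1 + 278/45*e2 - 64/75*e1 e2
Answer: 278/45


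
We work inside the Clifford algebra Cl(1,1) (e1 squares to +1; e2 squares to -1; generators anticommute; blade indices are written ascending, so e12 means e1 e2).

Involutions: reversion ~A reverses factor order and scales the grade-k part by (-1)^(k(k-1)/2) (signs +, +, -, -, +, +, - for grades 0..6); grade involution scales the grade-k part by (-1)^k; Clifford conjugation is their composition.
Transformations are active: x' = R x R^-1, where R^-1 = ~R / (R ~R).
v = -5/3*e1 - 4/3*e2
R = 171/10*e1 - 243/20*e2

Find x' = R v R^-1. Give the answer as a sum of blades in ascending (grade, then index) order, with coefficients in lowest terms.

~R = 171/10*e1 - 243/20*e2, and R ~R = 11583/80, so R^-1 = ~R / (11583/80).
R v = -447/10 - 861/20*e12
Answer: -19073/2145*e1 + 18952/2145*e2
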